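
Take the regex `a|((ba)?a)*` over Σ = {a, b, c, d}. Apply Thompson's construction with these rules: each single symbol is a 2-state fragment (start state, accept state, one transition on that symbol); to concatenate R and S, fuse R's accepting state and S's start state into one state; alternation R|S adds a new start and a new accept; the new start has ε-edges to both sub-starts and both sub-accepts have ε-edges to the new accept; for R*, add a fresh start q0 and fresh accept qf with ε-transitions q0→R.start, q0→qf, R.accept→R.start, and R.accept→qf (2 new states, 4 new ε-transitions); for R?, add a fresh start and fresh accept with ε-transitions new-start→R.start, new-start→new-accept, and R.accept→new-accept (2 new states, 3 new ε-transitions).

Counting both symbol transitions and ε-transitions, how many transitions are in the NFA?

15

Per subexpression:
Each of the 4 symbol leaves contributes 1 transition (1 symbol, 0 ε).
  ba = 2 transitions (2 symbol, 0 ε)
  (ba)? = 5 transitions (2 symbol, 3 ε)
  (ba)?a = 6 transitions (3 symbol, 3 ε)
  ((ba)?a)* = 10 transitions (3 symbol, 7 ε)
  a|((ba)?a)* = 15 transitions (4 symbol, 11 ε)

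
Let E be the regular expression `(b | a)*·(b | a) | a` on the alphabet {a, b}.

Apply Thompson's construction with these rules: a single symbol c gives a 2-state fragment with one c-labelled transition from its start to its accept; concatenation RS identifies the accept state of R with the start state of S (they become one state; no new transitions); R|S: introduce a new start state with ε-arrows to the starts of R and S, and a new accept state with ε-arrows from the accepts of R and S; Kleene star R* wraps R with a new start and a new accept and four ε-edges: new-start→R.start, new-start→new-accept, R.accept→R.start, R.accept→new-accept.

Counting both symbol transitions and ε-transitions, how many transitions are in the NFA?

21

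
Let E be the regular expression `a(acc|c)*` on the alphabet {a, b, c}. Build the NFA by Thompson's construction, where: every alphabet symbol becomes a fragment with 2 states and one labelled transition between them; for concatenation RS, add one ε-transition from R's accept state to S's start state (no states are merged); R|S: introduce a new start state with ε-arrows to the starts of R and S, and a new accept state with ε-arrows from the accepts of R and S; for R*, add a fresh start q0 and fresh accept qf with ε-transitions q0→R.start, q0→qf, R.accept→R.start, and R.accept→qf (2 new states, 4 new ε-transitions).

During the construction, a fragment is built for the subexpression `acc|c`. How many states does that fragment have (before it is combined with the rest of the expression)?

Fragment for `acc|c`:
Each of the 4 symbol leaves contributes a 2-state fragment.
  acc = 6 states
  acc|c = 10 states

10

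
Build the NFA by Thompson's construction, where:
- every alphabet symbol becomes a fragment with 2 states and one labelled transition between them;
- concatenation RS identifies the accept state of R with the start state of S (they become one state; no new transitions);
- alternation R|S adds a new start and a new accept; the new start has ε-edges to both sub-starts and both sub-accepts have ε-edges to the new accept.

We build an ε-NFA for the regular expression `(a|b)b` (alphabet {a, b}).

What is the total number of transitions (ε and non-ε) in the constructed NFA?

7

Per subexpression:
Each of the 3 symbol leaves contributes 1 transition (1 symbol, 0 ε).
  a|b → 6 transitions (2 symbol, 4 ε)
  (a|b)b → 7 transitions (3 symbol, 4 ε)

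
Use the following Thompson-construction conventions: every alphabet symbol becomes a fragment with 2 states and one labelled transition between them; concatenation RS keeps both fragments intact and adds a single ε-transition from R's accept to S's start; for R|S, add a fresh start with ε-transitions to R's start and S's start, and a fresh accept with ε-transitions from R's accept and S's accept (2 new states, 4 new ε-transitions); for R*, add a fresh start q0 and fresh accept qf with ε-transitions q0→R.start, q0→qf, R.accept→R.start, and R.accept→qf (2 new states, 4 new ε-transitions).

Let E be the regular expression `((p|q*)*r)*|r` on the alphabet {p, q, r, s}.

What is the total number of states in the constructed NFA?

18

By structural recursion:
Each of the 4 symbol leaves contributes a 2-state fragment.
  q* : 4 states
  p|q* : 8 states
  (p|q*)* : 10 states
  (p|q*)*r : 12 states
  ((p|q*)*r)* : 14 states
  ((p|q*)*r)*|r : 18 states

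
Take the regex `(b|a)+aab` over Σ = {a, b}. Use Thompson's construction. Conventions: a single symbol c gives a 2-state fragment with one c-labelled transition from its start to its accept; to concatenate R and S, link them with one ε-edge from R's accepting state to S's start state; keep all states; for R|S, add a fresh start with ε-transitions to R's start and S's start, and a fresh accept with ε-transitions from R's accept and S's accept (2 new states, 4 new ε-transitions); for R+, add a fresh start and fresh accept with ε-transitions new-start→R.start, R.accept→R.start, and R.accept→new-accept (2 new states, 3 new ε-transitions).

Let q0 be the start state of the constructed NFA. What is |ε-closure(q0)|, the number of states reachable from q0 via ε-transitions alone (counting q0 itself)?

Compute the ε-closure size of each fragment's start state recursively; a symbol fragment's start has no outgoing ε-edge, so its closure is just itself (size 1).
  b|a — new start ε-reaches every alternative's start; none of them accept ε, so the new accept is not reached: C = 1 + 1 + 1 = 3
  (b|a)+ — new start ε-reaches only the body's start; the new accept needs a symbol first: C = 1 + 3 = 4
  (b|a)+aab — C equals the left operand's closure size = 4 (its accept is not ε-reachable, so the closure stops there)

4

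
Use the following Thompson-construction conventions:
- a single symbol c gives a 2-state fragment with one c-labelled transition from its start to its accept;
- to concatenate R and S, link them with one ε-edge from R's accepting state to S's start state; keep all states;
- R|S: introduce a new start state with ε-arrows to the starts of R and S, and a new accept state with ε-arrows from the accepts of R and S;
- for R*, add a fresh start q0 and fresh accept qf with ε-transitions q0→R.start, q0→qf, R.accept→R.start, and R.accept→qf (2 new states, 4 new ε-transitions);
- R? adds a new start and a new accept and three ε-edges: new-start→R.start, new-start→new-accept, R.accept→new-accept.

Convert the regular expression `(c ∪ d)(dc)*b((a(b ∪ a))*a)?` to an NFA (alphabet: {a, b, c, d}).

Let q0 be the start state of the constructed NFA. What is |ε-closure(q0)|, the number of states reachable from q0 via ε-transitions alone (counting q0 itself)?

Let C(F) = |ε-closure(F.start)| within fragment F, and note whether F accepts ε. Symbol fragments have C = 1 and do not accept ε. Then:
  c ∪ d → |ε-closure| = 1 + 1 + 1 = 3 (the new accept is not ε-reachable since no branch accepts ε)
  dc → |ε-closure| equals the left operand's closure size = 1 (its accept is not ε-reachable, so the closure stops there)
  (dc)* → |ε-closure| = 1 (new start) + 1 (body) + 1 (new accept) = 3
  b ∪ a → |ε-closure| = 1 + 1 + 1 = 3 (the new accept is not ε-reachable since no branch accepts ε)
  a(b ∪ a) → |ε-closure| equals the left operand's closure size = 1 (its accept is not ε-reachable, so the closure stops there)
  (a(b ∪ a))* → the star's fresh start ε-reaches both the body's start and the fresh accept: |ε-closure| = 2 + 1 = 3
  (a(b ∪ a))*a → |ε-closure| = 3 + 1 = 4 (closure spills across the concat boundary because the left factor accepts ε)
  ((a(b ∪ a))*a)? → new start has ε-edges to the inner start and to the new accept, so |ε-closure| = 2 + 4 = 6
  (c ∪ d)(dc)*b((a(b ∪ a))*a)? → |ε-closure| equals the left operand's closure size = 3 (its accept is not ε-reachable, so the closure stops there)

3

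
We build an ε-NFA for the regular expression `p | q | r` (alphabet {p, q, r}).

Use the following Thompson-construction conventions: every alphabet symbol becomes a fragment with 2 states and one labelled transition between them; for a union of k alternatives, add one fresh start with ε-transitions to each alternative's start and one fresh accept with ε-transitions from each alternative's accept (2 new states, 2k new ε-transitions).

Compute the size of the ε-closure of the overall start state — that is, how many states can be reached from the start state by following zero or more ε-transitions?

4

Work bottom-up. For each fragment F, track |ε-closure(F.start)| and whether F's accept lies in that closure (i.e. whether F accepts ε). A single-symbol fragment has closure size 1 and does not accept ε.
  p | q | r → |ε-closure| = 1 + 1 + 1 + 1 = 4 (the new accept is not ε-reachable since no branch accepts ε)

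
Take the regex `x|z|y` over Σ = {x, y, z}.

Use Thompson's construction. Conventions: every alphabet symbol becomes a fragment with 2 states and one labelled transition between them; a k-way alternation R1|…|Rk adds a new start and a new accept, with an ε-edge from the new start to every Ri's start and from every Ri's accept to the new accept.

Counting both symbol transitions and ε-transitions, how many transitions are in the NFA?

9

Per subexpression:
Each of the 3 symbol leaves contributes 1 transition (1 symbol, 0 ε).
  x|z|y = 9 transitions (3 symbol, 6 ε)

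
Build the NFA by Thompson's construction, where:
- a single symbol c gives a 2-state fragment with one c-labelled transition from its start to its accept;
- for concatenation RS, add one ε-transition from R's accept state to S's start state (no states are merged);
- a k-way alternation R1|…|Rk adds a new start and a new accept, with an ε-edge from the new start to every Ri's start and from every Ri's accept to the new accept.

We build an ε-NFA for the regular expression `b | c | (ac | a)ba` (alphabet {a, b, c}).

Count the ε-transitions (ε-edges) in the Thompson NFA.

13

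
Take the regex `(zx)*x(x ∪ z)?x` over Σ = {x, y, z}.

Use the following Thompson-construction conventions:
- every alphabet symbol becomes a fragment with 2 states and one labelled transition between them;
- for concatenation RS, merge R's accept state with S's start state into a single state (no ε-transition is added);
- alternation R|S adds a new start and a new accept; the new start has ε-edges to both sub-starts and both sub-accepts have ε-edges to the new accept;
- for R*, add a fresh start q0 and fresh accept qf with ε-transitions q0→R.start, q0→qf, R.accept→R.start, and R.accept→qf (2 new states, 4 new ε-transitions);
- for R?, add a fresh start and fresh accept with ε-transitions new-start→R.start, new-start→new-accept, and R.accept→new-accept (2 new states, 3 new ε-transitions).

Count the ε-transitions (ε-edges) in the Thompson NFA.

11

By structural recursion:
Each of the 6 symbol leaves contributes 0 ε-transitions.
  zx = 0 ε-transitions
  (zx)* = 4 ε-transitions
  x ∪ z = 4 ε-transitions
  (x ∪ z)? = 7 ε-transitions
  (zx)*x(x ∪ z)?x = 11 ε-transitions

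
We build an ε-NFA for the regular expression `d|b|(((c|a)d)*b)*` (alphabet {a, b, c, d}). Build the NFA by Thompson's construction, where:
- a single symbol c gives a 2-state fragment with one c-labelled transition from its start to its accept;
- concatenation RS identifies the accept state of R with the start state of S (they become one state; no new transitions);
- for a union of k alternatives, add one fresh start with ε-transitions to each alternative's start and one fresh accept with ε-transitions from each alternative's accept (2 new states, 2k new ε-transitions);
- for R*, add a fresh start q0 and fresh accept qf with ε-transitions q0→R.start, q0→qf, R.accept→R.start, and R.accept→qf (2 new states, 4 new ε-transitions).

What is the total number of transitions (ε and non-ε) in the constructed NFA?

Building bottom-up:
Each of the 6 symbol leaves contributes 1 transition (1 symbol, 0 ε).
  c|a → 6 transitions (2 symbol, 4 ε)
  (c|a)d → 7 transitions (3 symbol, 4 ε)
  ((c|a)d)* → 11 transitions (3 symbol, 8 ε)
  ((c|a)d)*b → 12 transitions (4 symbol, 8 ε)
  (((c|a)d)*b)* → 16 transitions (4 symbol, 12 ε)
  d|b|(((c|a)d)*b)* → 24 transitions (6 symbol, 18 ε)

24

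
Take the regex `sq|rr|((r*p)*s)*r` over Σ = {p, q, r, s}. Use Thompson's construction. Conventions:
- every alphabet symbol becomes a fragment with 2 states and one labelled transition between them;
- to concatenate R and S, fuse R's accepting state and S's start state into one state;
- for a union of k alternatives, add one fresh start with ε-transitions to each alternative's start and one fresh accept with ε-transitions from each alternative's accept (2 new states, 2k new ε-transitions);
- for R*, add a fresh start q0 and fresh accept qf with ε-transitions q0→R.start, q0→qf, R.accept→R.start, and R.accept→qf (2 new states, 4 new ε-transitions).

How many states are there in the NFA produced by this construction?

19

Recursing over subexpressions:
Each of the 8 symbol leaves contributes a 2-state fragment.
  sq : 3 states
  rr : 3 states
  r* : 4 states
  r*p : 5 states
  (r*p)* : 7 states
  (r*p)*s : 8 states
  ((r*p)*s)* : 10 states
  ((r*p)*s)*r : 11 states
  sq|rr|((r*p)*s)*r : 19 states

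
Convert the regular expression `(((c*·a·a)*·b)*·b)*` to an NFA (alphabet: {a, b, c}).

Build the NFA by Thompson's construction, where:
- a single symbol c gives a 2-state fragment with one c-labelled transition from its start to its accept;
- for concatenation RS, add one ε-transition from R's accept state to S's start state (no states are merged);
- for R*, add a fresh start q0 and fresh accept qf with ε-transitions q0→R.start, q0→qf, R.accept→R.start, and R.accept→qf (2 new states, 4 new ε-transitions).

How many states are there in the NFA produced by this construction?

By structural recursion:
Each of the 5 symbol leaves contributes a 2-state fragment.
  c* — 4 states
  c*·a·a — 8 states
  (c*·a·a)* — 10 states
  (c*·a·a)*·b — 12 states
  ((c*·a·a)*·b)* — 14 states
  ((c*·a·a)*·b)*·b — 16 states
  (((c*·a·a)*·b)*·b)* — 18 states

18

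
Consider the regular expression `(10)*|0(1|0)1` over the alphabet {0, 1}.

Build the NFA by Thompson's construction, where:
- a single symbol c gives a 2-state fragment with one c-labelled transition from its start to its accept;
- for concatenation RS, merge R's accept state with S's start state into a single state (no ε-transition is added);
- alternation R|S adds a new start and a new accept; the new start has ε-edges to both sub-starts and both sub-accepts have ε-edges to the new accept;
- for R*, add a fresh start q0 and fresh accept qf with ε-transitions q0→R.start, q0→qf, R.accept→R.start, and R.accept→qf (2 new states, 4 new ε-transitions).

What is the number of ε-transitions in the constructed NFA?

12

Bottom-up over the parse tree:
Each of the 6 symbol leaves contributes 0 ε-transitions.
  10 : 0 ε-transitions
  (10)* : 4 ε-transitions
  1|0 : 4 ε-transitions
  0(1|0)1 : 4 ε-transitions
  (10)*|0(1|0)1 : 12 ε-transitions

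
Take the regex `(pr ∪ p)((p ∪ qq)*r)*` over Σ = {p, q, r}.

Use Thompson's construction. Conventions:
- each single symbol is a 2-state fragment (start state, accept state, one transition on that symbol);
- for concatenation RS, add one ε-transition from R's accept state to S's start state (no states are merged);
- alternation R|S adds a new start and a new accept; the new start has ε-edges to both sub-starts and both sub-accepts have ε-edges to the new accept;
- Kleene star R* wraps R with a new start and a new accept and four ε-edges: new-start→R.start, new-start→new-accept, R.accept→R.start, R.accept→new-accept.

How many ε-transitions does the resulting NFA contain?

20

Recursing over subexpressions:
Each of the 7 symbol leaves contributes 0 ε-transitions.
  pr : 1 ε-transition
  pr ∪ p : 5 ε-transitions
  qq : 1 ε-transition
  p ∪ qq : 5 ε-transitions
  (p ∪ qq)* : 9 ε-transitions
  (p ∪ qq)*r : 10 ε-transitions
  ((p ∪ qq)*r)* : 14 ε-transitions
  (pr ∪ p)((p ∪ qq)*r)* : 20 ε-transitions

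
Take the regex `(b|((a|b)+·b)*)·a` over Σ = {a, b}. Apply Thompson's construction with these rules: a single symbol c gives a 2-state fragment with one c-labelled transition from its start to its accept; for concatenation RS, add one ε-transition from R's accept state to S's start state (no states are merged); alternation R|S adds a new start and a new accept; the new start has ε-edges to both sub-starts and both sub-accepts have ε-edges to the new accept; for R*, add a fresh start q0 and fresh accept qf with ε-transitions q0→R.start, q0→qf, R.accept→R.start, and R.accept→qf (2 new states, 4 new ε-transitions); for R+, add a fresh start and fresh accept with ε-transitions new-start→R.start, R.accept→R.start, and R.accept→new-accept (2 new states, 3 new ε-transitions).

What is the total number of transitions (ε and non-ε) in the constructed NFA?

Per subexpression:
Each of the 5 symbol leaves contributes 1 transition (1 symbol, 0 ε).
  a|b — 6 transitions (2 symbol, 4 ε)
  (a|b)+ — 9 transitions (2 symbol, 7 ε)
  (a|b)+·b — 11 transitions (3 symbol, 8 ε)
  ((a|b)+·b)* — 15 transitions (3 symbol, 12 ε)
  b|((a|b)+·b)* — 20 transitions (4 symbol, 16 ε)
  (b|((a|b)+·b)*)·a — 22 transitions (5 symbol, 17 ε)

22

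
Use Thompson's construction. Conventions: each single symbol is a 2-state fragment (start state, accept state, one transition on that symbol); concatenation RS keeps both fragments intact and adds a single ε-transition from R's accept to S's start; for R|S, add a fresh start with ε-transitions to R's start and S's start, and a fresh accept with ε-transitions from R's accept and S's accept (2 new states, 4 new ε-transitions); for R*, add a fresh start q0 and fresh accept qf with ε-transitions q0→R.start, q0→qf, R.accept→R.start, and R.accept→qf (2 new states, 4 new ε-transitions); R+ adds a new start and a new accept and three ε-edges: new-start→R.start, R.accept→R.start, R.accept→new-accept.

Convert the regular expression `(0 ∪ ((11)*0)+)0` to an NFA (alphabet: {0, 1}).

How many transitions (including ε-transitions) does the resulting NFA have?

19

Bottom-up over the parse tree:
Each of the 5 symbol leaves contributes 1 transition (1 symbol, 0 ε).
  11 : 3 transitions (2 symbol, 1 ε)
  (11)* : 7 transitions (2 symbol, 5 ε)
  (11)*0 : 9 transitions (3 symbol, 6 ε)
  ((11)*0)+ : 12 transitions (3 symbol, 9 ε)
  0 ∪ ((11)*0)+ : 17 transitions (4 symbol, 13 ε)
  (0 ∪ ((11)*0)+)0 : 19 transitions (5 symbol, 14 ε)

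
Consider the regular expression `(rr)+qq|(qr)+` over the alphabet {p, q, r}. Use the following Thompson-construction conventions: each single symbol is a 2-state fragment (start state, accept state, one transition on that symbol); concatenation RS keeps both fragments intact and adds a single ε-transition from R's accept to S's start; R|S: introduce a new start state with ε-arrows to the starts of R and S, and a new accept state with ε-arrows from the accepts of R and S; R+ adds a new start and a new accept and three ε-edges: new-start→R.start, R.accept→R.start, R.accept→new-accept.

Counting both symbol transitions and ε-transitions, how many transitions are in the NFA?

20

Per subexpression:
Each of the 6 symbol leaves contributes 1 transition (1 symbol, 0 ε).
  rr = 3 transitions (2 symbol, 1 ε)
  (rr)+ = 6 transitions (2 symbol, 4 ε)
  (rr)+qq = 10 transitions (4 symbol, 6 ε)
  qr = 3 transitions (2 symbol, 1 ε)
  (qr)+ = 6 transitions (2 symbol, 4 ε)
  (rr)+qq|(qr)+ = 20 transitions (6 symbol, 14 ε)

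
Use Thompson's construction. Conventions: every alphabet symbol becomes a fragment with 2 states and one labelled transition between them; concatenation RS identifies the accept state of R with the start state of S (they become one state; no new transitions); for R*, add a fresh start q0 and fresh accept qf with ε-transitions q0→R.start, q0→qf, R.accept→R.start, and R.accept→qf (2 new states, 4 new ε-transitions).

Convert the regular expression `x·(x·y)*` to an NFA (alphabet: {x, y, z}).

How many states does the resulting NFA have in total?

Building bottom-up:
Each of the 3 symbol leaves contributes a 2-state fragment.
  x·y = 3 states
  (x·y)* = 5 states
  x·(x·y)* = 6 states

6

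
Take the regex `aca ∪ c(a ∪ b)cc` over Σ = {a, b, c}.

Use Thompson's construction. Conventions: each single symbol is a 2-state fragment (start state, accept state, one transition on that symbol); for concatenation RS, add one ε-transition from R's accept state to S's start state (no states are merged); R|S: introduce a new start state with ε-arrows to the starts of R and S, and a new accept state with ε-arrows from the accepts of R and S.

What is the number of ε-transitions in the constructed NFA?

Per subexpression:
Each of the 8 symbol leaves contributes 0 ε-transitions.
  aca : 2 ε-transitions
  a ∪ b : 4 ε-transitions
  c(a ∪ b)cc : 7 ε-transitions
  aca ∪ c(a ∪ b)cc : 13 ε-transitions

13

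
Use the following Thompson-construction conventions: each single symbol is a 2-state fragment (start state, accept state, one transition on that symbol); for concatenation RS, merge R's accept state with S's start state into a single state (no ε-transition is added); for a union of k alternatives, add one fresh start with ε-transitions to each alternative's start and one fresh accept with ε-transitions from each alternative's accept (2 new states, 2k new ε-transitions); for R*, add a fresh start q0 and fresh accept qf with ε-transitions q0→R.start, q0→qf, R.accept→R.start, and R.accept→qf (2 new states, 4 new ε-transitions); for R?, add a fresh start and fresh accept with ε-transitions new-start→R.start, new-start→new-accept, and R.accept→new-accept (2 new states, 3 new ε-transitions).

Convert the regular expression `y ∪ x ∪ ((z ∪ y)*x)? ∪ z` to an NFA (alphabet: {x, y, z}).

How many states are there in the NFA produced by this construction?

19

By structural recursion:
Each of the 6 symbol leaves contributes a 2-state fragment.
  z ∪ y = 6 states
  (z ∪ y)* = 8 states
  (z ∪ y)*x = 9 states
  ((z ∪ y)*x)? = 11 states
  y ∪ x ∪ ((z ∪ y)*x)? ∪ z = 19 states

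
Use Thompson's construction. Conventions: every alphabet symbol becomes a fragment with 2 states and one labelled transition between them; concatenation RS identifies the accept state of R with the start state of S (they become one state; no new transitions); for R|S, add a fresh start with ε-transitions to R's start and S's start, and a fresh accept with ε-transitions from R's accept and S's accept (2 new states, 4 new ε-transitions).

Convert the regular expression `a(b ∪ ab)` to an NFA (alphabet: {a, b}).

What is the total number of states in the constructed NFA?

Per subexpression:
Each of the 4 symbol leaves contributes a 2-state fragment.
  ab = 3 states
  b ∪ ab = 7 states
  a(b ∪ ab) = 8 states

8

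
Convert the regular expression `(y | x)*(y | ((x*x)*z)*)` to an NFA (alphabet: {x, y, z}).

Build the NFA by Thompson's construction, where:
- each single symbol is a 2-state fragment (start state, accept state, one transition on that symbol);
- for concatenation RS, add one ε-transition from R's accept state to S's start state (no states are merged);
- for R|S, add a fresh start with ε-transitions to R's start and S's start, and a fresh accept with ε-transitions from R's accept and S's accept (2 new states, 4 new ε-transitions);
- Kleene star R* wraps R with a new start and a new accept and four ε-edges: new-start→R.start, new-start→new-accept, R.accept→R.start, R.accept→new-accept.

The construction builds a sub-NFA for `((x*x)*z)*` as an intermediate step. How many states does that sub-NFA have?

Fragment for `((x*x)*z)*`:
Each of the 3 symbol leaves contributes a 2-state fragment.
  x* — 4 states
  x*x — 6 states
  (x*x)* — 8 states
  (x*x)*z — 10 states
  ((x*x)*z)* — 12 states

12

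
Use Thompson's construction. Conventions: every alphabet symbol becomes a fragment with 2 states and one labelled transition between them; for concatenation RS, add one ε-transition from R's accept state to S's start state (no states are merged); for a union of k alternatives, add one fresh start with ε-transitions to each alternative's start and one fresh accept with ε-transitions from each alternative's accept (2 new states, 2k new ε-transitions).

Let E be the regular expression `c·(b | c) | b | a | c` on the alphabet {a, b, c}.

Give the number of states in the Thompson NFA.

16

Recursing over subexpressions:
Each of the 6 symbol leaves contributes a 2-state fragment.
  b | c = 6 states
  c·(b | c) = 8 states
  c·(b | c) | b | a | c = 16 states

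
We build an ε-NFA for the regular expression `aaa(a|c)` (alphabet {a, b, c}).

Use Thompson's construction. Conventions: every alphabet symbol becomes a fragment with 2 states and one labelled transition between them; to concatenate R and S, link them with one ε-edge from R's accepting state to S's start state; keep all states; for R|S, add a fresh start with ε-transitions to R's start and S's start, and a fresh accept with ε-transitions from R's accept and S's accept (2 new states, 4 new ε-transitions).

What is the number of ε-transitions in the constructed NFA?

Building bottom-up:
Each of the 5 symbol leaves contributes 0 ε-transitions.
  a|c → 4 ε-transitions
  aaa(a|c) → 7 ε-transitions

7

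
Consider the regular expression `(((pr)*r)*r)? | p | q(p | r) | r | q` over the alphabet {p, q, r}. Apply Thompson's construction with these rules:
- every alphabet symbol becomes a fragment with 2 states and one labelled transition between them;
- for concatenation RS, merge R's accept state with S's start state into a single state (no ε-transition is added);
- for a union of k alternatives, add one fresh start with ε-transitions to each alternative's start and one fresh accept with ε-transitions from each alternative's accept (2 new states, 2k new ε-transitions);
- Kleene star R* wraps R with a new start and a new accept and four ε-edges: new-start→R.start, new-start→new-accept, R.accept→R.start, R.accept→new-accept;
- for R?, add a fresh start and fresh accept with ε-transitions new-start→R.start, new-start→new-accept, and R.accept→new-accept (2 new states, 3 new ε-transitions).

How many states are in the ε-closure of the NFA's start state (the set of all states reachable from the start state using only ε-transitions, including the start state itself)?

13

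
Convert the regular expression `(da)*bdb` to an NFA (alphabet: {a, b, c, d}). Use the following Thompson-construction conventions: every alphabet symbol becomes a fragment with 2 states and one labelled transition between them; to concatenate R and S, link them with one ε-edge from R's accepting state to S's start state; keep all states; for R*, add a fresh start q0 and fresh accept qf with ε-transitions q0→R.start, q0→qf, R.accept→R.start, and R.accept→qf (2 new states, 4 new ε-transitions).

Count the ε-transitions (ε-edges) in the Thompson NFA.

Per subexpression:
Each of the 5 symbol leaves contributes 0 ε-transitions.
  da = 1 ε-transition
  (da)* = 5 ε-transitions
  (da)*bdb = 8 ε-transitions

8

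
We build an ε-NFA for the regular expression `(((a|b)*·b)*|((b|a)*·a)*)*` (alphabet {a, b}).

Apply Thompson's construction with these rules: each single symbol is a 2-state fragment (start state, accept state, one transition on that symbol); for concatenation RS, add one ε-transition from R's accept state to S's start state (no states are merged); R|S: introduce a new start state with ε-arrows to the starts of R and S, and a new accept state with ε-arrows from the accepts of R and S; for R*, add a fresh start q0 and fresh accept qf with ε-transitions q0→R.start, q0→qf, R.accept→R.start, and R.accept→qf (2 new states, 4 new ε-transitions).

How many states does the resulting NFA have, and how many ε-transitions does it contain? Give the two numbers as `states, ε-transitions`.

28, 34

By structural recursion:
Each of the 6 symbol leaves contributes 2 states and 0 ε-transitions.
  a|b — 6 states, 4 ε-transitions
  (a|b)* — 8 states, 8 ε-transitions
  (a|b)*·b — 10 states, 9 ε-transitions
  ((a|b)*·b)* — 12 states, 13 ε-transitions
  b|a — 6 states, 4 ε-transitions
  (b|a)* — 8 states, 8 ε-transitions
  (b|a)*·a — 10 states, 9 ε-transitions
  ((b|a)*·a)* — 12 states, 13 ε-transitions
  ((a|b)*·b)*|((b|a)*·a)* — 26 states, 30 ε-transitions
  (((a|b)*·b)*|((b|a)*·a)*)* — 28 states, 34 ε-transitions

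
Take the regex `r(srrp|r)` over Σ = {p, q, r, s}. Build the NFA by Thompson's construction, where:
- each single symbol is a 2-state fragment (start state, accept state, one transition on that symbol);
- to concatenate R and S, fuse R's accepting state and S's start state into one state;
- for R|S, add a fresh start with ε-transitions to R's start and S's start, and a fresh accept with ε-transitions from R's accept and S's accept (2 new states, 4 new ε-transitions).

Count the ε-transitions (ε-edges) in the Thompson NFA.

4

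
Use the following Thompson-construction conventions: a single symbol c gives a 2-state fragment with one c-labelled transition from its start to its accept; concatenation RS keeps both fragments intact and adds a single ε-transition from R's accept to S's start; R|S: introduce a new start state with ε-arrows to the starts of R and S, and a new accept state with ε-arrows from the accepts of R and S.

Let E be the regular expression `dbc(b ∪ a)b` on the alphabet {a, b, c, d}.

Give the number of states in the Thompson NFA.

Building bottom-up:
Each of the 6 symbol leaves contributes a 2-state fragment.
  b ∪ a = 6 states
  dbc(b ∪ a)b = 14 states

14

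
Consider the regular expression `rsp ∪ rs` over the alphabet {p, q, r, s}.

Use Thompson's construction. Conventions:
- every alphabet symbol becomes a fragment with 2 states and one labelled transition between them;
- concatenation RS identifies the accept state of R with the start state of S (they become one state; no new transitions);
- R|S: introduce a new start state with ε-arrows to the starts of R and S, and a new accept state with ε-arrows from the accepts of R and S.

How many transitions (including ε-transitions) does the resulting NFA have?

Recursing over subexpressions:
Each of the 5 symbol leaves contributes 1 transition (1 symbol, 0 ε).
  rsp : 3 transitions (3 symbol, 0 ε)
  rs : 2 transitions (2 symbol, 0 ε)
  rsp ∪ rs : 9 transitions (5 symbol, 4 ε)

9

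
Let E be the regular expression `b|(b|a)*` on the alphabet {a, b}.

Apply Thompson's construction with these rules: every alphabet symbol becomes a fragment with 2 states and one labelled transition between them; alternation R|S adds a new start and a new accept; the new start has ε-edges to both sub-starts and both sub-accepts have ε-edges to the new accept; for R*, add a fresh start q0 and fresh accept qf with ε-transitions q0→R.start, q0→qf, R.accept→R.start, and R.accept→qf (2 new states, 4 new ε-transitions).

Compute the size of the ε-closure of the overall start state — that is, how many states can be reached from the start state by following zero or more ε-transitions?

8

Work bottom-up. For each fragment F, track |ε-closure(F.start)| and whether F's accept lies in that closure (i.e. whether F accepts ε). A single-symbol fragment has closure size 1 and does not accept ε.
  b|a — |closure| = 1 + 1 + 1 = 3 (the new accept is not ε-reachable since no branch accepts ε)
  (b|a)* — the star's fresh start ε-reaches both the body's start and the fresh accept: |closure| = 2 + 3 = 5
  b|(b|a)* — |closure| = 1 (new start) + (1 + 5) + 1 (new accept, since some branch ε-reaches its own accept) = 8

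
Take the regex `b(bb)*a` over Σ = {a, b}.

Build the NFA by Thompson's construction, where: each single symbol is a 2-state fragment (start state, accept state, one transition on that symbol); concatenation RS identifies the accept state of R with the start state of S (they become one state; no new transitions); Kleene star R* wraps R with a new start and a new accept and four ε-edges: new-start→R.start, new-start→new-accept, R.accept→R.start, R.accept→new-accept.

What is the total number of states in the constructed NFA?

7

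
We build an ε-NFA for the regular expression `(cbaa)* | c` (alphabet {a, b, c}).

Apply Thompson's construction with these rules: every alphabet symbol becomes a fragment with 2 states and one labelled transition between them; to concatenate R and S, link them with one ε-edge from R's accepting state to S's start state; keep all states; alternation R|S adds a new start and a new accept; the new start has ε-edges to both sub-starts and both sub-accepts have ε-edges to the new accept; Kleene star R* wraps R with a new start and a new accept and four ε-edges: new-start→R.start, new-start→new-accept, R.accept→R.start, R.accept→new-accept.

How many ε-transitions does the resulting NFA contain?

By structural recursion:
Each of the 5 symbol leaves contributes 0 ε-transitions.
  cbaa — 3 ε-transitions
  (cbaa)* — 7 ε-transitions
  (cbaa)* | c — 11 ε-transitions

11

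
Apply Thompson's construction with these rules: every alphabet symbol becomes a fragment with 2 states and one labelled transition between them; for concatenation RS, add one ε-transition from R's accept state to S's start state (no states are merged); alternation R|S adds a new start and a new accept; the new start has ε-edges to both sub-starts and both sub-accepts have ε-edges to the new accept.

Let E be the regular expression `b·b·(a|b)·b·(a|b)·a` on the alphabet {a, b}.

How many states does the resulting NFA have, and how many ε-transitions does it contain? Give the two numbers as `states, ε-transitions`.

20, 13

Per subexpression:
Each of the 8 symbol leaves contributes 2 states and 0 ε-transitions.
  a|b = 6 states, 4 ε-transitions
  a|b = 6 states, 4 ε-transitions
  b·b·(a|b)·b·(a|b)·a = 20 states, 13 ε-transitions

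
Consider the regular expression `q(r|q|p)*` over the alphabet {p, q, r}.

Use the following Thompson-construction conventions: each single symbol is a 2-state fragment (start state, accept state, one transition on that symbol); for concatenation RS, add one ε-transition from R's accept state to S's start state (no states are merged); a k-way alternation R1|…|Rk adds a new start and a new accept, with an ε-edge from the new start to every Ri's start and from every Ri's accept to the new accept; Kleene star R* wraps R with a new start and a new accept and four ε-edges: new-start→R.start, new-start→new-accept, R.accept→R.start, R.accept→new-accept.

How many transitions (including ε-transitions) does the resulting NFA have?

Recursing over subexpressions:
Each of the 4 symbol leaves contributes 1 transition (1 symbol, 0 ε).
  r|q|p — 9 transitions (3 symbol, 6 ε)
  (r|q|p)* — 13 transitions (3 symbol, 10 ε)
  q(r|q|p)* — 15 transitions (4 symbol, 11 ε)

15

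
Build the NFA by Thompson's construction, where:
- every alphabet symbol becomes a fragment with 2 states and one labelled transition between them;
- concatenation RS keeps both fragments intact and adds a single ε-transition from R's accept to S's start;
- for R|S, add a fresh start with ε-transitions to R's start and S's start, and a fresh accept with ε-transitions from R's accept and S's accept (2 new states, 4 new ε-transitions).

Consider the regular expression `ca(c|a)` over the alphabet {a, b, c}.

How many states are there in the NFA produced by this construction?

Building bottom-up:
Each of the 4 symbol leaves contributes a 2-state fragment.
  c|a → 6 states
  ca(c|a) → 10 states

10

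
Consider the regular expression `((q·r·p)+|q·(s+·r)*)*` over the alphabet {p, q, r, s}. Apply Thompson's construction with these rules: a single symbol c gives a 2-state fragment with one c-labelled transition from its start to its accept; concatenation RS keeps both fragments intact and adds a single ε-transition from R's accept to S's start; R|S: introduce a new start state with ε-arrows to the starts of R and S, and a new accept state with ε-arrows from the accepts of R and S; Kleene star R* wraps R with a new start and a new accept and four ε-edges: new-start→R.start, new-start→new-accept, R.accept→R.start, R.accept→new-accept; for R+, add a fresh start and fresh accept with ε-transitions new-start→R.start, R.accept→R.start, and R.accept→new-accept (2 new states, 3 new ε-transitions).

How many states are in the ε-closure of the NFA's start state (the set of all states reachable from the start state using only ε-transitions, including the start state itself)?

Compute the ε-closure size of each fragment's start state recursively; a symbol fragment's start has no outgoing ε-edge, so its closure is just itself (size 1).
  q·r·p → |ε-closure| equals the left operand's closure size = 1 (its accept is not ε-reachable, so the closure stops there)
  (q·r·p)+ → new start ε-reaches only the body's start; the new accept needs a symbol first: |ε-closure| = 1 + 1 = 2
  s+ → new start ε-reaches only the body's start; the new accept needs a symbol first: |ε-closure| = 1 + 1 = 2
  s+·r → same as the first factor's closure: |ε-closure| = 2
  (s+·r)* → new start has ε-edges to the inner start and to the new accept, so |ε-closure| = 2 + 2 = 4
  q·(s+·r)* → |ε-closure| equals the left operand's closure size = 1 (its accept is not ε-reachable, so the closure stops there)
  (q·r·p)+|q·(s+·r)* → |ε-closure| = 1 + 2 + 1 = 4 (the new accept is not ε-reachable since no branch accepts ε)
  ((q·r·p)+|q·(s+·r)*)* → |ε-closure| = 1 (new start) + 4 (body) + 1 (new accept) = 6

6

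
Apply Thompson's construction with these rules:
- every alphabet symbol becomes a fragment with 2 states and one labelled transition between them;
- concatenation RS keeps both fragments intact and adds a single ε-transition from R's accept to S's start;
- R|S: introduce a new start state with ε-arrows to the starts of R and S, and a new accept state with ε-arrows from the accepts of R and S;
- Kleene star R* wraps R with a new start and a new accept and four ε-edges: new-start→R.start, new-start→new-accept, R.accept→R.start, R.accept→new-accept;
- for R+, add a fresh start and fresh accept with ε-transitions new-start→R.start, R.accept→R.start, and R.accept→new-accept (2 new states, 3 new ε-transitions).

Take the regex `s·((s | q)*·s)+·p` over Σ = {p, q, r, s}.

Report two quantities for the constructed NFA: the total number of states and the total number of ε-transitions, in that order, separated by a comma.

16, 14

Recursing over subexpressions:
Each of the 5 symbol leaves contributes 2 states and 0 ε-transitions.
  s | q → 6 states, 4 ε-transitions
  (s | q)* → 8 states, 8 ε-transitions
  (s | q)*·s → 10 states, 9 ε-transitions
  ((s | q)*·s)+ → 12 states, 12 ε-transitions
  s·((s | q)*·s)+·p → 16 states, 14 ε-transitions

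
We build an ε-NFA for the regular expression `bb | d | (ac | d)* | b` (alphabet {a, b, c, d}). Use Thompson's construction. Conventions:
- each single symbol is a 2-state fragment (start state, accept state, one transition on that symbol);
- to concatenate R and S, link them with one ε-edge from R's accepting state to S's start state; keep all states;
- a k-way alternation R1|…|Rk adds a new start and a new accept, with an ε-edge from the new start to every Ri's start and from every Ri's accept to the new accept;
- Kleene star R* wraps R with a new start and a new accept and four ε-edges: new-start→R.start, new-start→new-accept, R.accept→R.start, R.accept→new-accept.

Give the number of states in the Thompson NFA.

Building bottom-up:
Each of the 7 symbol leaves contributes a 2-state fragment.
  bb : 4 states
  ac : 4 states
  ac | d : 8 states
  (ac | d)* : 10 states
  bb | d | (ac | d)* | b : 20 states

20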